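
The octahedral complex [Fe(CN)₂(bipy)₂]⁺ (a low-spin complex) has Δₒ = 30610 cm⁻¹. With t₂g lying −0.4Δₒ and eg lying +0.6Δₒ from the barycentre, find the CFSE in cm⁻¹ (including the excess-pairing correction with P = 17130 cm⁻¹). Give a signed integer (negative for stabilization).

-26960

Ligand charges: 2×(-1) from CN⁻ and 2×(+0) from bipy sum to -2; with overall charge +1, Fe is +3.
Fe is in group 8, so Fe³⁺ is d⁵ (8 − 3 = 5).
The d⁵ electrons fill as t₂g⁵ eg⁰.
CFSE(orbital) = 5×(-0.4Δₒ) + 0×(0.6Δₒ) = -2.0Δₒ; with Δₒ = 30610 cm⁻¹ that is -61220 cm⁻¹.
Pairing penalty: 2 pairs vs 0 in the high-spin reference → 2 extra × P = 34260 cm⁻¹.
Net CFSE = -61220 + 34260 = -26960 cm⁻¹.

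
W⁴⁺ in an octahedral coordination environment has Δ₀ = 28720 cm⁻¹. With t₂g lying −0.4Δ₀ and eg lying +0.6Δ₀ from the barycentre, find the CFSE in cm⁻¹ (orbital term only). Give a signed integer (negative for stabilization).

Group 6 minus oxidation state +4 gives a d² configuration for W⁴⁺.
Configuration: t₂g² eg⁰.
The orbital stabilization is -0.8Δ₀ = -0.8 × 28720 = -22976 cm⁻¹.

-22976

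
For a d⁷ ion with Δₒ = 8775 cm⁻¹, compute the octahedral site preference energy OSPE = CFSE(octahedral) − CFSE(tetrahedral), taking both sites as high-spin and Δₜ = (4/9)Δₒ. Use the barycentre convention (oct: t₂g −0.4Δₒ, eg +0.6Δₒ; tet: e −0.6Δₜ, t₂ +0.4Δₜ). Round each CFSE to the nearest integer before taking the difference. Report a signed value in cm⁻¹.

Octahedral high-spin t₂g⁵ eg²: CFSE = -0.8 × 8775 = -7020 cm⁻¹.
Tetrahedral: e⁴ t₂³, CFSE = 4(−0.6) + 3(+0.4) = -1.2Δₜ = -1.2 × (4/9) × 8775 = -4680 cm⁻¹.
Subtracting, OSPE = -7020 − (-4680) = -2340 cm⁻¹.

-2340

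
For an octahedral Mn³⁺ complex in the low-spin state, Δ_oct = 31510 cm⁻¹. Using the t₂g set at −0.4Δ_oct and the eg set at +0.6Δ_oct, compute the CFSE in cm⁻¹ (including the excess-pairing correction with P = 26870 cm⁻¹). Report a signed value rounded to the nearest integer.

Mn is in group 7, so Mn³⁺ is d⁴ (7 − 3 = 4).
The d⁴ electrons fill as t₂g⁴ eg⁰.
CFSE(orbital) = 4×(-0.4Δ_oct) + 0×(0.6Δ_oct) = -1.6Δ_oct; with Δ_oct = 31510 cm⁻¹ that is -50416 cm⁻¹.
Pairing penalty: 1 pair vs 0 in the high-spin reference → 1 extra × P = 26870 cm⁻¹.
Combining: -50416 + 26870 = -23546 cm⁻¹.

-23546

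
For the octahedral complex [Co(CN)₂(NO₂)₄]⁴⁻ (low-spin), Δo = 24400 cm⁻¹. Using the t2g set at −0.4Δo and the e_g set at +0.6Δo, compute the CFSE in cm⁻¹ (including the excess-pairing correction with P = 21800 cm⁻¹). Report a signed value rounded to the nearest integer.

-22120

Ligand charges: 2×(-1) from CN⁻ and 4×(-1) from NO₂⁻ sum to -6; with overall charge -4, Co is +2.
Co sits in group 9; removing 2 electrons leaves Co²⁺ with 9 − 2 = 7 d electrons.
Electron filling gives t2g^6 e_g^1.
Orbital CFSE = 6(-0.4) + 1(0.6) = -1.8Δo = -1.8 × 24400 = -43920 cm⁻¹.
Relative to high-spin t2g^5 e_g^2 (2 paired), the low-spin configuration has 1 additional pair, contributing +1 × 21800 = +21800 cm⁻¹.
Combining: -43920 + 21800 = -22120 cm⁻¹.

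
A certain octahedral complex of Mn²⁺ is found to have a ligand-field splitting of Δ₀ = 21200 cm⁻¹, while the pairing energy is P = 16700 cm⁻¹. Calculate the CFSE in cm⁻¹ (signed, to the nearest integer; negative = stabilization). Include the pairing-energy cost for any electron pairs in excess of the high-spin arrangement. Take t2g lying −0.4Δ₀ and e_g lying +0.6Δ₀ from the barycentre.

-9000

Mn²⁺: group 7, so d-count = 7 − 2 = 5.
Here Δ₀ > P (21200 > 16700), so the low-spin state is favoured.
Filling d⁵ accordingly: t2g^5 e_g^0.
Orbital CFSE = -2.0Δ₀ = -2.0 × 21200 = -42400 cm⁻¹.
Excess pairs vs high-spin: 2 − 0 = 2; pairing cost = +33400 cm⁻¹.
Net CFSE = -42400 + 33400 = -9000 cm⁻¹.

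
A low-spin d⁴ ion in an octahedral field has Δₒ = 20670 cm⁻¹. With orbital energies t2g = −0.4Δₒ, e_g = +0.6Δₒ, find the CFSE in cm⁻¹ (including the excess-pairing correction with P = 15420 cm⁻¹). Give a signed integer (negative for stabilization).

-17652

Electron filling gives t2g^4 e_g^0.
The orbital stabilization is -1.6Δₒ = -1.6 × 20670 = -33072 cm⁻¹.
Pairing penalty: 1 pair vs 0 in the high-spin reference → 1 extra × P = 15420 cm⁻¹.
Combining: -33072 + 15420 = -17652 cm⁻¹.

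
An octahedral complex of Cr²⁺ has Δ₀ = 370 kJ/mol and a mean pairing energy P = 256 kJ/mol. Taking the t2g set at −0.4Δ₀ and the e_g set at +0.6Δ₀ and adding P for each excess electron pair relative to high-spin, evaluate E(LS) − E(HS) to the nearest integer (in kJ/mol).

Group 6 minus oxidation state +2 gives a d⁴ configuration for Cr²⁺.
In the high-spin limit (t2g^3 e_g^1) the orbital term is -0.6Δ₀ = -222 kJ/mol, with no excess pairing.
For low-spin the configuration is t2g^4 e_g^0: orbital energy -1.6 × 370 = -592 kJ/mol, and 1 additional pair relative to high-spin adds 256 kJ/mol, giving -336 kJ/mol.
The difference is -336 − (-222) = -114 kJ/mol, so low-spin lies lower.

-114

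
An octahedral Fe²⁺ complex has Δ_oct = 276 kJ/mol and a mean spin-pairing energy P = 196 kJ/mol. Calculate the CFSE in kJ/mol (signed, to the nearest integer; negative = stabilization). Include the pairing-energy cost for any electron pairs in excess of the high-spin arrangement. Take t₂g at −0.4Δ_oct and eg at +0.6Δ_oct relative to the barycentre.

-270

Group 8 minus oxidation state +2 gives a d⁶ configuration for Fe²⁺.
Δ_oct > P, so pairing is preferred: the ground state is low-spin.
Filling d⁶ accordingly: t₂g⁶ eg⁰.
Orbital CFSE = -2.4Δ_oct = -2.4 × 276 = -662 kJ/mol.
Excess pairs vs high-spin: 3 − 1 = 2; pairing cost = +392 kJ/mol.
Net CFSE = -662 + 392 = -270 kJ/mol.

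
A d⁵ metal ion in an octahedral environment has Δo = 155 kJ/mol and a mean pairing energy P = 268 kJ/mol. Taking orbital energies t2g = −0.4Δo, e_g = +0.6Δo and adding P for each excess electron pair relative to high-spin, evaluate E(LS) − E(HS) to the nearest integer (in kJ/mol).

High-spin: t2g^3 e_g^2, CFSE = 0.0Δo = 0 kJ/mol.
For low-spin the configuration is t2g^5 e_g^0: orbital energy -2.0 × 155 = -310 kJ/mol, and 2 additional pairs relative to high-spin add 536 kJ/mol, giving 226 kJ/mol.
Thus E(LS) − E(HS) = 226 kJ/mol.

226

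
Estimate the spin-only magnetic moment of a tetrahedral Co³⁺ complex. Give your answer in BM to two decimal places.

Co³⁺: group 9, so d-count = 9 − 3 = 6.
Tetrahedral splitting is small, so the complex is high-spin.
Configuration: e³ t₂³ → 4 unpaired electrons.
μ(spin-only) = √[4(4+2)] = √24 ≈ 4.90 BM.

4.90 BM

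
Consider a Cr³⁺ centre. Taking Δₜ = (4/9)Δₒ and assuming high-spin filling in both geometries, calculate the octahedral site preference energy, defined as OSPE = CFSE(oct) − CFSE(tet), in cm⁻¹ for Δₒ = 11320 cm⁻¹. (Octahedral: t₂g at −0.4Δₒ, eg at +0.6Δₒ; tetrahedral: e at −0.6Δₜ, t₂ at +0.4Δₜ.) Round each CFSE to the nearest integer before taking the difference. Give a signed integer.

-9559

Group 6 minus oxidation state +3 gives a d³ configuration for Cr³⁺.
Octahedral (high-spin): t₂g³ eg⁰, CFSE = 3(−0.4) + 0(+0.6) = -1.2Δₒ = -1.2 × 11320 = -13584 cm⁻¹.
In a tetrahedral site the filling is e² t₂¹: CFSE(tet) = -0.8Δₜ = -0.8 × (4/9)(11320) = -4025 cm⁻¹.
OSPE = CFSE(oct) − CFSE(tet) = -13584 − (-4025) = -9559 cm⁻¹.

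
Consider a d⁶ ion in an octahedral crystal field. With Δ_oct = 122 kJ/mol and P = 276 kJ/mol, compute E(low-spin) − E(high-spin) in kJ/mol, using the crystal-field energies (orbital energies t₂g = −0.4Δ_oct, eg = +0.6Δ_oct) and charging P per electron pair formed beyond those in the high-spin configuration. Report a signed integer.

308

High-spin: t₂g⁴ eg², CFSE = -0.4Δ_oct = -49 kJ/mol.
Low-spin: t₂g⁶ eg⁰, orbital CFSE = -2.4Δ_oct = -293 kJ/mol; plus 2 excess pairs × P = +552 kJ/mol; total 259 kJ/mol.
The difference is 259 − (-49) = 308 kJ/mol, so high-spin lies lower.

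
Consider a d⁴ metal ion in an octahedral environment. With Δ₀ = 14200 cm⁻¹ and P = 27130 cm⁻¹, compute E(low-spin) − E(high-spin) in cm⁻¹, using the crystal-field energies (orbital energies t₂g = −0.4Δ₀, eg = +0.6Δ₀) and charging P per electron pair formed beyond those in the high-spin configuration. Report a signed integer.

12930

High-spin d⁴ fills as t₂g³ eg¹ with CFSE 3(−0.4) + 1(+0.6) = -0.6Δ₀ = -8520 cm⁻¹.
Low-spin t₂g⁴ eg⁰ gives -1.6Δ₀ = -22720 cm⁻¹, but forming 1 extra pair costs 1P = 27130 cm⁻¹, so E(LS) = -22720 + 27130 = 4410 cm⁻¹.
The difference is 4410 − (-8520) = 12930 cm⁻¹, so high-spin lies lower.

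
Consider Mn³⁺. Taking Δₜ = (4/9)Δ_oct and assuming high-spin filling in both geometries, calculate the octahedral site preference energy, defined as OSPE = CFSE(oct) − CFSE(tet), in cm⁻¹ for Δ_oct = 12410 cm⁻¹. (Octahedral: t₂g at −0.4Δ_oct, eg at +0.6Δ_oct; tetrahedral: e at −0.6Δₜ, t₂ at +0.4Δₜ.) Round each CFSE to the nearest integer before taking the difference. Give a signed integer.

Group 7 minus oxidation state +3 gives a d⁴ configuration for Mn³⁺.
In an octahedral site d⁴ (HS) is t2g^3 e_g^1, giving CFSE(oct) = -0.6Δ_oct = -7446 cm⁻¹.
In a tetrahedral site the filling is e^2 t2^2: CFSE(tet) = -0.4Δₜ = -0.4 × (4/9)(12410) = -2206 cm⁻¹.
OSPE = -7446 − (-2206) = -5240 cm⁻¹.

-5240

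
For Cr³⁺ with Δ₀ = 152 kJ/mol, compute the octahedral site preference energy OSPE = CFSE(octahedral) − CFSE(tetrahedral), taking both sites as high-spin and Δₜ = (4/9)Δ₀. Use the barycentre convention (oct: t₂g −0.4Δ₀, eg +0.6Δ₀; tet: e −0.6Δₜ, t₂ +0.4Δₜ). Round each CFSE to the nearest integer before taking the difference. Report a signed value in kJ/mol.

-128

Cr sits in group 6; removing 3 electrons leaves Cr³⁺ with 6 − 3 = 3 d electrons.
Octahedral high-spin t₂g³ eg⁰: CFSE = -1.2 × 152 = -182 kJ/mol.
Tetrahedral: e² t₂¹, CFSE = 2(−0.6) + 1(+0.4) = -0.8Δₜ = -0.8 × (4/9) × 152 = -54 kJ/mol.
OSPE = CFSE(oct) − CFSE(tet) = -182 − (-54) = -128 kJ/mol.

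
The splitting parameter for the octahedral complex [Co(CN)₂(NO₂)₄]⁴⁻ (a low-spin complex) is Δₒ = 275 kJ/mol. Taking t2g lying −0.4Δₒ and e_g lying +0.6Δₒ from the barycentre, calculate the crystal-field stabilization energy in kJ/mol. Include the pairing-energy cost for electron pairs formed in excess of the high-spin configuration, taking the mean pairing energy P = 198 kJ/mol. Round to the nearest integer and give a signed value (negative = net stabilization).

Ligand charges: 2×(-1) from CN⁻ and 4×(-1) from NO₂⁻ sum to -6; with overall charge -4, Co is +2.
Group 9 minus oxidation state +2 gives a d⁷ configuration for Co²⁺.
The d⁷ electrons fill as t2g^6 e_g^1.
CFSE(orbital) = 6×(-0.4Δₒ) + 1×(0.6Δₒ) = -1.8Δₒ; with Δₒ = 275 kJ/mol that is -495 kJ/mol.
High-spin d⁷ would be t2g^5 e_g^2 with 2 pairs; low-spin has 3, so 1 excess pair costs +1P = +198 kJ/mol.
Combining: -495 + 198 = -297 kJ/mol.

-297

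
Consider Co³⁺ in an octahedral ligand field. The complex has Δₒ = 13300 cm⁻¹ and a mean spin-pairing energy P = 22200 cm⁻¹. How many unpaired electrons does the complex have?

4

Co sits in group 9; removing 3 electrons leaves Co³⁺ with 9 − 3 = 6 d electrons.
Since Δₒ = 13300 cm⁻¹ < P = 22200 cm⁻¹, the complex adopts the high-spin configuration.
Filling d⁶ accordingly: t₂g⁴ eg².
Unpaired electrons: 4.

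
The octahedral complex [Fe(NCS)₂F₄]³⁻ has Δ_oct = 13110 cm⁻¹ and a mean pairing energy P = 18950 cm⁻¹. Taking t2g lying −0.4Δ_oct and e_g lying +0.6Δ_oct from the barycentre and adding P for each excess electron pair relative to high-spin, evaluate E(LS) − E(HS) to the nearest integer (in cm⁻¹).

Ligand charges: 2×(-1) from NCS⁻ and 4×(-1) from F⁻ sum to -6; with overall charge -3, Fe is +3.
Fe sits in group 8; removing 3 electrons leaves Fe³⁺ with 8 − 3 = 5 d electrons.
High-spin d⁵ fills as t2g^3 e_g^2 with CFSE 3(−0.4) + 2(+0.6) = 0.0Δ_oct = 0 cm⁻¹.
Low-spin t2g^5 e_g^0 gives -2.0Δ_oct = -26220 cm⁻¹, but forming 2 extra pairs costs 2P = 37900 cm⁻¹, so E(LS) = -26220 + 37900 = 11680 cm⁻¹.
Thus E(LS) − E(HS) = 11680 cm⁻¹.

11680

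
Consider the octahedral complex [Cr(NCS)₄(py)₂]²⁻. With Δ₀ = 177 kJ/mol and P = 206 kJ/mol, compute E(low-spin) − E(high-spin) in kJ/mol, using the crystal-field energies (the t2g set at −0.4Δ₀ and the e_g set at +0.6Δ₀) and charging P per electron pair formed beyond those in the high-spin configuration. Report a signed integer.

29

Ligand charges: 4×(-1) from NCS⁻ and 2×(+0) from py sum to -4; with overall charge -2, Cr is +2.
Cr is in group 6, so Cr²⁺ is d⁴ (6 − 2 = 4).
In the high-spin limit (t2g^3 e_g^1) the orbital term is -0.6Δ₀ = -106 kJ/mol, with no excess pairing.
Low-spin: t2g^4 e_g^0, orbital CFSE = -1.6Δ₀ = -283 kJ/mol; plus 1 excess pair × P = +206 kJ/mol; total -77 kJ/mol.
E(LS) − E(HS) = -77 − (-106) = 29 kJ/mol.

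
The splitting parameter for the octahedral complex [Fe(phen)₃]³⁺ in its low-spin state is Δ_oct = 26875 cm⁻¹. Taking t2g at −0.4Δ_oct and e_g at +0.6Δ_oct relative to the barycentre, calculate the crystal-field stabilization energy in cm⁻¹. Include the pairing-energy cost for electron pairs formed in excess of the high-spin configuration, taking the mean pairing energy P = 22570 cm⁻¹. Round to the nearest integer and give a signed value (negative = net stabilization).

-8610

phen is neutral, so the +3 overall charge sits on Fe: oxidation state +3.
Group 8 minus oxidation state +3 gives a d⁵ configuration for Fe³⁺.
Electron filling gives t2g^5 e_g^0.
The orbital stabilization is -2.0Δ_oct = -2.0 × 26875 = -53750 cm⁻¹.
High-spin d⁵ would be t2g^3 e_g^2 with 0 pairs; low-spin has 2, so 2 excess pairs cost +2P = +45140 cm⁻¹.
Net CFSE = -53750 + 45140 = -8610 cm⁻¹.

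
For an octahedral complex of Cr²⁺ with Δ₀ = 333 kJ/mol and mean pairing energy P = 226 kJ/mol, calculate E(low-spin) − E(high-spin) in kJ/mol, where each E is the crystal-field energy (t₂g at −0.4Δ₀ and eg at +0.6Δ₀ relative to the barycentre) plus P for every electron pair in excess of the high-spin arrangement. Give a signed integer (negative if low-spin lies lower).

-107

Cr is in group 6, so Cr²⁺ is d⁴ (6 − 2 = 4).
High-spin d⁴ fills as t₂g³ eg¹ with CFSE 3(−0.4) + 1(+0.6) = -0.6Δ₀ = -200 kJ/mol.
For low-spin the configuration is t₂g⁴ eg⁰: orbital energy -1.6 × 333 = -533 kJ/mol, and 1 additional pair relative to high-spin adds 226 kJ/mol, giving -307 kJ/mol.
Thus E(LS) − E(HS) = -107 kJ/mol.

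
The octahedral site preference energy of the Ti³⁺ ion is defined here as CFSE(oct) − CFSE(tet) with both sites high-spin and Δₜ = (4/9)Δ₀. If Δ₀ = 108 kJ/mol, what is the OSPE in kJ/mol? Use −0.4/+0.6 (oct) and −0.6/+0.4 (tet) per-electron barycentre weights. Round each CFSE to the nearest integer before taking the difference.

Group 4 minus oxidation state +3 gives a d¹ configuration for Ti³⁺.
In an octahedral site d¹ (HS) is t₂g¹ eg⁰, giving CFSE(oct) = -0.4Δ₀ = -43 kJ/mol.
Tetrahedral e¹ t₂⁰ gives -0.6Δₜ = -0.6 × (4/9) × 108 = -29 kJ/mol.
OSPE = -43 − (-29) = -14 kJ/mol.

-14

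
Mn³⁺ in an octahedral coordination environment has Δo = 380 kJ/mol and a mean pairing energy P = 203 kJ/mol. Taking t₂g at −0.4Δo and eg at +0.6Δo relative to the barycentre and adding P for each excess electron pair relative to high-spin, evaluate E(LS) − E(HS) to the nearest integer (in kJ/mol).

Mn³⁺: group 7, so d-count = 7 − 3 = 4.
High-spin: t₂g³ eg¹, CFSE = -0.6Δo = -228 kJ/mol.
Low-spin t₂g⁴ eg⁰ gives -1.6Δo = -608 kJ/mol, but forming 1 extra pair costs 1P = 203 kJ/mol, so E(LS) = -608 + 203 = -405 kJ/mol.
E(LS) − E(HS) = -405 − (-228) = -177 kJ/mol.

-177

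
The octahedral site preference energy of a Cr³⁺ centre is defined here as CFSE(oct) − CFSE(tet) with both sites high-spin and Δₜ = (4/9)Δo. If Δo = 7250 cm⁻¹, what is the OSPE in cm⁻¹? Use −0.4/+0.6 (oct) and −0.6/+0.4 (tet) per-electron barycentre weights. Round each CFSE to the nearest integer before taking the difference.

-6122

Cr sits in group 6; removing 3 electrons leaves Cr³⁺ with 6 − 3 = 3 d electrons.
Octahedral (high-spin): t2g^3 e_g^0, CFSE = 3(−0.4) + 0(+0.6) = -1.2Δo = -1.2 × 7250 = -8700 cm⁻¹.
In a tetrahedral site the filling is e^2 t2^1: CFSE(tet) = -0.8Δₜ = -0.8 × (4/9)(7250) = -2578 cm⁻¹.
OSPE = CFSE(oct) − CFSE(tet) = -8700 − (-2578) = -6122 cm⁻¹.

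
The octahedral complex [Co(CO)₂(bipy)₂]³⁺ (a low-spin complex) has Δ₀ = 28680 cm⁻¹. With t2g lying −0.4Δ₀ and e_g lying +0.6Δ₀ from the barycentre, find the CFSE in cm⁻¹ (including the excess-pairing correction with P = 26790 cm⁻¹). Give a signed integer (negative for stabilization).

Ligand charges: 2×(+0) from CO and 2×(+0) from bipy sum to +0; with overall charge +3, Co is +3.
Co is in group 9, so Co³⁺ is d⁶ (9 − 3 = 6).
Configuration: t2g^6 e_g^0.
The orbital stabilization is -2.4Δ₀ = -2.4 × 28680 = -68832 cm⁻¹.
High-spin d⁶ would be t2g^4 e_g^2 with 1 pair; low-spin has 3, so 2 excess pairs cost +2P = +53580 cm⁻¹.
Overall CFSE = -68832 + 53580 = -15252 cm⁻¹.

-15252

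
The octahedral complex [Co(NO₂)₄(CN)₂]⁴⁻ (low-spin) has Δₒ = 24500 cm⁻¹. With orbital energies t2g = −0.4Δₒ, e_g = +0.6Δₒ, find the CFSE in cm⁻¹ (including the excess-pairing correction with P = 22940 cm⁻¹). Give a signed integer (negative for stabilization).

-21160

Ligand charges: 4×(-1) from NO₂⁻ and 2×(-1) from CN⁻ sum to -6; with overall charge -4, Co is +2.
Co²⁺: group 9, so d-count = 9 − 2 = 7.
Configuration: t2g^6 e_g^1.
CFSE(orbital) = 6×(-0.4Δₒ) + 1×(0.6Δₒ) = -1.8Δₒ; with Δₒ = 24500 cm⁻¹ that is -44100 cm⁻¹.
High-spin d⁷ would be t2g^5 e_g^2 with 2 pairs; low-spin has 3, so 1 excess pair costs +1P = +22940 cm⁻¹.
Combining: -44100 + 22940 = -21160 cm⁻¹.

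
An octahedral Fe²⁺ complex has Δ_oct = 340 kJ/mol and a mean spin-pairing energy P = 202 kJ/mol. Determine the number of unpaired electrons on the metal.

Fe²⁺: group 8, so d-count = 8 − 2 = 6.
Δ_oct > P, so pairing is preferred: the ground state is low-spin.
That gives t2g^6 e_g^0.
Unpaired electrons: 0.

0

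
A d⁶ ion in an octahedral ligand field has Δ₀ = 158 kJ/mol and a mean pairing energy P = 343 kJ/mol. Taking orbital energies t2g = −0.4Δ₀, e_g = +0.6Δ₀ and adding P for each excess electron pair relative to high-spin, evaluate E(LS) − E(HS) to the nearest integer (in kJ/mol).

High-spin d⁶ fills as t2g^4 e_g^2 with CFSE 4(−0.4) + 2(+0.6) = -0.4Δ₀ = -63 kJ/mol.
Low-spin t2g^6 e_g^0 gives -2.4Δ₀ = -379 kJ/mol, but forming 2 extra pairs costs 2P = 686 kJ/mol, so E(LS) = -379 + 686 = 307 kJ/mol.
E(LS) − E(HS) = 307 − (-63) = 370 kJ/mol.

370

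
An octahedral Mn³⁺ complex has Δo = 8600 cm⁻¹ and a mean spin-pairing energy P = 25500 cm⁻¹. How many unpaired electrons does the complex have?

Group 7 minus oxidation state +3 gives a d⁴ configuration for Mn³⁺.
Here Δo < P (8600 < 25500), so the high-spin state is favoured.
Filling d⁴ accordingly: t₂g³ eg¹.
Unpaired electrons: 4.

4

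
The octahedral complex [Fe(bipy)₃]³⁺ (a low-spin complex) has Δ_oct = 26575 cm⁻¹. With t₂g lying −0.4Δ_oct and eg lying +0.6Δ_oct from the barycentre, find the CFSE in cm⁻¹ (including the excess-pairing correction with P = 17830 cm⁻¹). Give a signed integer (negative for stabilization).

bipy is neutral, so the +3 overall charge sits on Fe: oxidation state +3.
Fe sits in group 8; removing 3 electrons leaves Fe³⁺ with 8 − 3 = 5 d electrons.
The d⁵ electrons fill as t₂g⁵ eg⁰.
CFSE(orbital) = 5×(-0.4Δ_oct) + 0×(0.6Δ_oct) = -2.0Δ_oct; with Δ_oct = 26575 cm⁻¹ that is -53150 cm⁻¹.
Relative to high-spin t₂g³ eg² (0 paired), the low-spin configuration has 2 additional pairs, contributing +2 × 17830 = +35660 cm⁻¹.
Overall CFSE = -53150 + 35660 = -17490 cm⁻¹.

-17490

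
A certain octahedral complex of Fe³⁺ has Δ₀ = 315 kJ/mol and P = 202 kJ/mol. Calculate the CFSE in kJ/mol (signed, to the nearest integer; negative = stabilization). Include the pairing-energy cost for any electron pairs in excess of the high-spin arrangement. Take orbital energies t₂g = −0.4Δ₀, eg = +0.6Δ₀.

Fe sits in group 8; removing 3 electrons leaves Fe³⁺ with 8 − 3 = 5 d electrons.
With Δ₀ > P the complex is low-spin.
Filling d⁵ accordingly: t₂g⁵ eg⁰.
Orbital CFSE = -2.0Δ₀ = -2.0 × 315 = -630 kJ/mol.
Excess pairs vs high-spin: 2 − 0 = 2; pairing cost = +404 kJ/mol.
Net CFSE = -630 + 404 = -226 kJ/mol.

-226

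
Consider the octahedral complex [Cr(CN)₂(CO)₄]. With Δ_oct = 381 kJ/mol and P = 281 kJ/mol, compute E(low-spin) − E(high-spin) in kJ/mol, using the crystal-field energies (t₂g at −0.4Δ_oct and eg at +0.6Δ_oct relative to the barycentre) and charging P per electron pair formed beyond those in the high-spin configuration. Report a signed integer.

Ligand charges: 2×(-1) from CN⁻ and 4×(+0) from CO sum to -2; with overall charge +0, Cr is +2.
Cr sits in group 6; removing 2 electrons leaves Cr²⁺ with 6 − 2 = 4 d electrons.
High-spin d⁴ fills as t₂g³ eg¹ with CFSE 3(−0.4) + 1(+0.6) = -0.6Δ_oct = -229 kJ/mol.
For low-spin the configuration is t₂g⁴ eg⁰: orbital energy -1.6 × 381 = -610 kJ/mol, and 1 additional pair relative to high-spin adds 281 kJ/mol, giving -329 kJ/mol.
E(LS) − E(HS) = -329 − (-229) = -100 kJ/mol.

-100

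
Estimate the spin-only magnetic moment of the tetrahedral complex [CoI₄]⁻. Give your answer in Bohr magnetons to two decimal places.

4.90 Bohr magnetons

Each I⁻ contributes -1; 4 × (-1) = -4. With overall charge -1, Co is in the +3 oxidation state.
Co is in group 9, so Co³⁺ is d⁶ (9 − 3 = 6).
With tetrahedral geometry the complex is necessarily high-spin.
Configuration: e³ t₂³ → 4 unpaired electrons.
μ(spin-only) = √[4(4+2)] = √24 ≈ 4.90 Bohr magnetons.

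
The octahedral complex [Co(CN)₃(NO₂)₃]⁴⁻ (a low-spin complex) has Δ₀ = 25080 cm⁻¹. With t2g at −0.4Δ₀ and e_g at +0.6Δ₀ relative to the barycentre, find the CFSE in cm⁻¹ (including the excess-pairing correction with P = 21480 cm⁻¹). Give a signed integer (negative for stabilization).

-23664

Ligand charges: 3×(-1) from CN⁻ and 3×(-1) from NO₂⁻ sum to -6; with overall charge -4, Co is +2.
Co²⁺: group 9, so d-count = 9 − 2 = 7.
The d⁷ electrons fill as t2g^6 e_g^1.
CFSE(orbital) = 6×(-0.4Δ₀) + 1×(0.6Δ₀) = -1.8Δ₀; with Δ₀ = 25080 cm⁻¹ that is -45144 cm⁻¹.
High-spin d⁷ would be t2g^5 e_g^2 with 2 pairs; low-spin has 3, so 1 excess pair costs +1P = +21480 cm⁻¹.
Net CFSE = -45144 + 21480 = -23664 cm⁻¹.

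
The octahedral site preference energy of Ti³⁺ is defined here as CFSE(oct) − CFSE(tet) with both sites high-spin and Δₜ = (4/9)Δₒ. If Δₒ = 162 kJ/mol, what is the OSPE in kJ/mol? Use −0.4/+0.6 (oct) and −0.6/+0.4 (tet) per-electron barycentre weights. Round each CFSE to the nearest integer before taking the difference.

Ti is in group 4, so Ti³⁺ is d¹ (4 − 3 = 1).
Octahedral high-spin t₂g¹ eg⁰: CFSE = -0.4 × 162 = -65 kJ/mol.
In a tetrahedral site the filling is e¹ t₂⁰: CFSE(tet) = -0.6Δₜ = -0.6 × (4/9)(162) = -43 kJ/mol.
Subtracting, OSPE = -65 − (-43) = -22 kJ/mol.

-22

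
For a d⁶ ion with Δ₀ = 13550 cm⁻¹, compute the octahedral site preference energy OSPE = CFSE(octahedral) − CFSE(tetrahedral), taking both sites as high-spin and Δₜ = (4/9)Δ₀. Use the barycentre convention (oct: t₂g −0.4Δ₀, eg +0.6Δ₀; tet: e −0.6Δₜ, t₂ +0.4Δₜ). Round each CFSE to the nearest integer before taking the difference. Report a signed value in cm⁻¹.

Octahedral high-spin t₂g⁴ eg²: CFSE = -0.4 × 13550 = -5420 cm⁻¹.
Tetrahedral: e³ t₂³, CFSE = 3(−0.6) + 3(+0.4) = -0.6Δₜ = -0.6 × (4/9) × 13550 = -3613 cm⁻¹.
Subtracting, OSPE = -5420 − (-3613) = -1807 cm⁻¹.

-1807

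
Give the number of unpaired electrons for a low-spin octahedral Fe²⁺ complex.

0

Group 8 minus oxidation state +2 gives a d⁶ configuration for Fe²⁺.
Configuration: t2g^6 e_g^0, giving 0 unpaired electrons.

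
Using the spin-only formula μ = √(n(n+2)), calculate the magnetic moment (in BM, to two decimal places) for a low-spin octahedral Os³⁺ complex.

Os³⁺: group 8, so d-count = 8 − 3 = 5.
Configuration: t₂g⁵ eg⁰ → 1 unpaired electron.
μ(spin-only) = √[1(1+2)] = √3 ≈ 1.73 BM.

1.73 BM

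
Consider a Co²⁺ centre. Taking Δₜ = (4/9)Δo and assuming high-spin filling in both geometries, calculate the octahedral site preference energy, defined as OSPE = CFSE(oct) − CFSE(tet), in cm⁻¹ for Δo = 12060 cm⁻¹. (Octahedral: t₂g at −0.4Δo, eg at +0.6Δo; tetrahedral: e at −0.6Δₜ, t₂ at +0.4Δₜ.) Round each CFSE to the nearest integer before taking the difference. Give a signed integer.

-3216

Co is in group 9, so Co²⁺ is d⁷ (9 − 2 = 7).
In an octahedral site d⁷ (HS) is t₂g⁵ eg², giving CFSE(oct) = -0.8Δo = -9648 cm⁻¹.
Tetrahedral e⁴ t₂³ gives -1.2Δₜ = -1.2 × (4/9) × 12060 = -6432 cm⁻¹.
OSPE = -9648 − (-6432) = -3216 cm⁻¹.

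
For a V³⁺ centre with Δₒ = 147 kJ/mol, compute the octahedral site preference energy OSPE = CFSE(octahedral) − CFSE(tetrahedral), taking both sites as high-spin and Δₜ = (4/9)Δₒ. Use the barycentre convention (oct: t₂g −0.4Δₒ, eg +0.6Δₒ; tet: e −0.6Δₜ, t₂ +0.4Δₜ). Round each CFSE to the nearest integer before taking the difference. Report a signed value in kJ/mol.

-40

V³⁺: group 5, so d-count = 5 − 3 = 2.
In an octahedral site d² (HS) is t2g^2 e_g^0, giving CFSE(oct) = -0.8Δₒ = -118 kJ/mol.
Tetrahedral: e^2 t2^0, CFSE = 2(−0.6) + 0(+0.4) = -1.2Δₜ = -1.2 × (4/9) × 147 = -78 kJ/mol.
Subtracting, OSPE = -118 − (-78) = -40 kJ/mol.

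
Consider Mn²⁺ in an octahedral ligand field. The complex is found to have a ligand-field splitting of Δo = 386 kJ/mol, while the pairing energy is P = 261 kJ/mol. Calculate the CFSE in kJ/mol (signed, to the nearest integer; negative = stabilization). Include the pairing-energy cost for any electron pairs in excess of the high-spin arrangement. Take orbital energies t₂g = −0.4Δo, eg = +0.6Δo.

Mn is in group 7, so Mn²⁺ is d⁵ (7 − 2 = 5).
With Δo > P the complex is low-spin.
Filling d⁵ accordingly: t₂g⁵ eg⁰.
Orbital CFSE = -2.0Δo = -2.0 × 386 = -772 kJ/mol.
Excess pairs vs high-spin: 2 − 0 = 2; pairing cost = +522 kJ/mol.
Net CFSE = -772 + 522 = -250 kJ/mol.

-250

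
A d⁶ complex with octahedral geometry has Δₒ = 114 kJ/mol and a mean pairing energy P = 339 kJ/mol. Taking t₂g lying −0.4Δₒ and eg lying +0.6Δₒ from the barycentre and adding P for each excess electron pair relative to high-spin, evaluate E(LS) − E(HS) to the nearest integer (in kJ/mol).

450

High-spin d⁶ fills as t₂g⁴ eg² with CFSE 4(−0.4) + 2(+0.6) = -0.4Δₒ = -46 kJ/mol.
Low-spin: t₂g⁶ eg⁰, orbital CFSE = -2.4Δₒ = -274 kJ/mol; plus 2 excess pairs × P = +678 kJ/mol; total 404 kJ/mol.
Thus E(LS) − E(HS) = 450 kJ/mol.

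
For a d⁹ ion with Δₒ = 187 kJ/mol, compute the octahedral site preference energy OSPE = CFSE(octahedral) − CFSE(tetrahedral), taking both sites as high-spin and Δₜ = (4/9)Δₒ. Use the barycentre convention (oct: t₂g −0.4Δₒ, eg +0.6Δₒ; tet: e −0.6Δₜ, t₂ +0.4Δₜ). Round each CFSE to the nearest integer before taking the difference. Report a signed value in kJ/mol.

-79

Octahedral high-spin t₂g⁶ eg³: CFSE = -0.6 × 187 = -112 kJ/mol.
Tetrahedral: e⁴ t₂⁵, CFSE = 4(−0.6) + 5(+0.4) = -0.4Δₜ = -0.4 × (4/9) × 187 = -33 kJ/mol.
Subtracting, OSPE = -112 − (-33) = -79 kJ/mol.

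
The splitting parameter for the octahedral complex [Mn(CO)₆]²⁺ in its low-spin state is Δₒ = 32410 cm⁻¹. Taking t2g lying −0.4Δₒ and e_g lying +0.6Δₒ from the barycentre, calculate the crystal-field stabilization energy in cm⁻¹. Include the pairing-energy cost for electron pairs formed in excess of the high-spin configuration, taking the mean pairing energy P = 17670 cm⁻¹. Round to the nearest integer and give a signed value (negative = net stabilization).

CO is neutral, so the +2 overall charge sits on Mn: oxidation state +2.
Mn sits in group 7; removing 2 electrons leaves Mn²⁺ with 7 − 2 = 5 d electrons.
The d⁵ electrons fill as t2g^5 e_g^0.
Orbital CFSE = 5(-0.4) + 0(0.6) = -2.0Δₒ = -2.0 × 32410 = -64820 cm⁻¹.
Pairing penalty: 2 pairs vs 0 in the high-spin reference → 2 extra × P = 35340 cm⁻¹.
Overall CFSE = -64820 + 35340 = -29480 cm⁻¹.

-29480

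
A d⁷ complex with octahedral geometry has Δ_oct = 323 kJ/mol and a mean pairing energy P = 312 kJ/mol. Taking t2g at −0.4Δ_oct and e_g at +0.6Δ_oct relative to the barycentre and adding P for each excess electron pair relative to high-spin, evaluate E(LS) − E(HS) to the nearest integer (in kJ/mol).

High-spin d⁷ fills as t2g^5 e_g^2 with CFSE 5(−0.4) + 2(+0.6) = -0.8Δ_oct = -258 kJ/mol.
Low-spin t2g^6 e_g^1 gives -1.8Δ_oct = -581 kJ/mol, but forming 1 extra pair costs 1P = 312 kJ/mol, so E(LS) = -581 + 312 = -269 kJ/mol.
Thus E(LS) − E(HS) = -11 kJ/mol.

-11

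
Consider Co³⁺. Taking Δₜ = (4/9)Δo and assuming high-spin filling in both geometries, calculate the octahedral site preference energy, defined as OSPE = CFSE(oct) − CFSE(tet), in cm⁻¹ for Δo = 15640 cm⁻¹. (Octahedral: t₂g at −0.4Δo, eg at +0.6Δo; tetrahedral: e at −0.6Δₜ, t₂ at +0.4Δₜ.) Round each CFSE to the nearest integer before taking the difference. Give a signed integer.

-2085

Group 9 minus oxidation state +3 gives a d⁶ configuration for Co³⁺.
Octahedral (high-spin): t₂g⁴ eg², CFSE = 4(−0.4) + 2(+0.6) = -0.4Δo = -0.4 × 15640 = -6256 cm⁻¹.
Tetrahedral e³ t₂³ gives -0.6Δₜ = -0.6 × (4/9) × 15640 = -4171 cm⁻¹.
OSPE = CFSE(oct) − CFSE(tet) = -6256 − (-4171) = -2085 cm⁻¹.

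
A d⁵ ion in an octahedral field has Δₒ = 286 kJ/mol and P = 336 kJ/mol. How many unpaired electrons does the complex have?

With Δₒ < P the complex is high-spin.
That gives t₂g³ eg².
Unpaired electrons: 5.

5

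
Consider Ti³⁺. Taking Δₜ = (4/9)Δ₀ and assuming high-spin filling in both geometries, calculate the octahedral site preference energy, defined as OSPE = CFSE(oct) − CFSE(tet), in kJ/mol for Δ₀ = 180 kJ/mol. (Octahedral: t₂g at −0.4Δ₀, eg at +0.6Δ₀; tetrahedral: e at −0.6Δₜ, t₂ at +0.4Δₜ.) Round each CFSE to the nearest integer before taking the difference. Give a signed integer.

-24

Ti is in group 4, so Ti³⁺ is d¹ (4 − 3 = 1).
Octahedral high-spin t₂g¹ eg⁰: CFSE = -0.4 × 180 = -72 kJ/mol.
Tetrahedral e¹ t₂⁰ gives -0.6Δₜ = -0.6 × (4/9) × 180 = -48 kJ/mol.
Subtracting, OSPE = -72 − (-48) = -24 kJ/mol.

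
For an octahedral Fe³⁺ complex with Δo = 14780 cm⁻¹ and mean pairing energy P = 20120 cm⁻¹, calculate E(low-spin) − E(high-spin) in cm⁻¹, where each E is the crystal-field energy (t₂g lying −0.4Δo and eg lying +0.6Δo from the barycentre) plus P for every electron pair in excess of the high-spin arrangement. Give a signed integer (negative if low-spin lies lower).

10680

Fe sits in group 8; removing 3 electrons leaves Fe³⁺ with 8 − 3 = 5 d electrons.
High-spin d⁵ fills as t₂g³ eg² with CFSE 3(−0.4) + 2(+0.6) = 0.0Δo = 0 cm⁻¹.
Low-spin: t₂g⁵ eg⁰, orbital CFSE = -2.0Δo = -29560 cm⁻¹; plus 2 excess pairs × P = +40240 cm⁻¹; total 10680 cm⁻¹.
Thus E(LS) − E(HS) = 10680 cm⁻¹.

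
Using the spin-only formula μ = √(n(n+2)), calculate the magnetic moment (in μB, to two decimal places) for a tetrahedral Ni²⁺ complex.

2.83 μB

Ni sits in group 10; removing 2 electrons leaves Ni²⁺ with 10 − 2 = 8 d electrons.
With tetrahedral geometry the complex is necessarily high-spin.
Configuration: e⁴ t₂⁴ → 2 unpaired electrons.
μ(spin-only) = √[2(2+2)] = √8 ≈ 2.83 μB.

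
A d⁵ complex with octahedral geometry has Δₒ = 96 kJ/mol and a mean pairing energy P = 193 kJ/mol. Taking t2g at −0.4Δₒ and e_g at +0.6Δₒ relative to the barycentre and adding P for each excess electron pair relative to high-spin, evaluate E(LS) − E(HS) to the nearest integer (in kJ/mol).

In the high-spin limit (t2g^3 e_g^2) the orbital term is 0.0Δₒ = 0 kJ/mol, with no excess pairing.
For low-spin the configuration is t2g^5 e_g^0: orbital energy -2.0 × 96 = -192 kJ/mol, and 2 additional pairs relative to high-spin add 386 kJ/mol, giving 194 kJ/mol.
Thus E(LS) − E(HS) = 194 kJ/mol.

194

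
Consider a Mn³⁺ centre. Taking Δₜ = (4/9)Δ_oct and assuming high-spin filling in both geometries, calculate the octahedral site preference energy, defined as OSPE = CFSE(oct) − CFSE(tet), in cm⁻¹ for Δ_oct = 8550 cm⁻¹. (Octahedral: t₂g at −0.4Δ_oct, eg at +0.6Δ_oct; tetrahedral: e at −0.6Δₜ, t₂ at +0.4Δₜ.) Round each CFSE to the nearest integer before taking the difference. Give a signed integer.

-3610

Mn sits in group 7; removing 3 electrons leaves Mn³⁺ with 7 − 3 = 4 d electrons.
Octahedral high-spin t₂g³ eg¹: CFSE = -0.6 × 8550 = -5130 cm⁻¹.
Tetrahedral e² t₂² gives -0.4Δₜ = -0.4 × (4/9) × 8550 = -1520 cm⁻¹.
OSPE = -5130 − (-1520) = -3610 cm⁻¹.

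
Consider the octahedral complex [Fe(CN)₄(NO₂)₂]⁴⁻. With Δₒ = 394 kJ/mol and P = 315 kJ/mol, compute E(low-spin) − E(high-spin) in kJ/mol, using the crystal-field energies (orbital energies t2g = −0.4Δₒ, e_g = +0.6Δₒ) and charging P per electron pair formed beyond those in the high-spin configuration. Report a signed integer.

Ligand charges: 4×(-1) from CN⁻ and 2×(-1) from NO₂⁻ sum to -6; with overall charge -4, Fe is +2.
Fe sits in group 8; removing 2 electrons leaves Fe²⁺ with 8 − 2 = 6 d electrons.
High-spin d⁶ fills as t2g^4 e_g^2 with CFSE 4(−0.4) + 2(+0.6) = -0.4Δₒ = -158 kJ/mol.
For low-spin the configuration is t2g^6 e_g^0: orbital energy -2.4 × 394 = -946 kJ/mol, and 2 additional pairs relative to high-spin add 630 kJ/mol, giving -316 kJ/mol.
The difference is -316 − (-158) = -158 kJ/mol, so low-spin lies lower.

-158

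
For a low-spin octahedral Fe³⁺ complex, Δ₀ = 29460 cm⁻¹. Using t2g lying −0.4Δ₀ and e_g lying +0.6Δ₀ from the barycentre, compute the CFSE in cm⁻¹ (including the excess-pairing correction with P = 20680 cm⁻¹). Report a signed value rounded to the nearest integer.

Fe sits in group 8; removing 3 electrons leaves Fe³⁺ with 8 − 3 = 5 d electrons.
The d⁵ electrons fill as t2g^5 e_g^0.
Orbital CFSE = 5(-0.4) + 0(0.6) = -2.0Δ₀ = -2.0 × 29460 = -58920 cm⁻¹.
Pairing penalty: 2 pairs vs 0 in the high-spin reference → 2 extra × P = 41360 cm⁻¹.
Combining: -58920 + 41360 = -17560 cm⁻¹.

-17560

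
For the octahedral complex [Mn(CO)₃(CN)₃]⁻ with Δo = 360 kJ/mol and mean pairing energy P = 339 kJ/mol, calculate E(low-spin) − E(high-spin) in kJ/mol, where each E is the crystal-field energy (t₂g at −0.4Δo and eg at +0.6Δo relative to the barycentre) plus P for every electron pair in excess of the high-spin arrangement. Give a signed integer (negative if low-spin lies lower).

-42

Ligand charges: 3×(+0) from CO and 3×(-1) from CN⁻ sum to -3; with overall charge -1, Mn is +2.
Mn sits in group 7; removing 2 electrons leaves Mn²⁺ with 7 − 2 = 5 d electrons.
High-spin: t₂g³ eg², CFSE = 0.0Δo = 0 kJ/mol.
Low-spin: t₂g⁵ eg⁰, orbital CFSE = -2.0Δo = -720 kJ/mol; plus 2 excess pairs × P = +678 kJ/mol; total -42 kJ/mol.
Thus E(LS) − E(HS) = -42 kJ/mol.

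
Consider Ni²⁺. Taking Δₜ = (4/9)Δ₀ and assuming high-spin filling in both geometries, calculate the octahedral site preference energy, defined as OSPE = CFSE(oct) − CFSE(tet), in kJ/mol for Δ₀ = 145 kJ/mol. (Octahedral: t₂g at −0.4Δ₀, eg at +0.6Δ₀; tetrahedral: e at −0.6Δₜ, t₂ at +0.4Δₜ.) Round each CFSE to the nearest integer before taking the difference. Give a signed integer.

-122

Ni²⁺: group 10, so d-count = 10 − 2 = 8.
Octahedral (high-spin): t2g^6 e_g^2, CFSE = 6(−0.4) + 2(+0.6) = -1.2Δ₀ = -1.2 × 145 = -174 kJ/mol.
Tetrahedral: e^4 t2^4, CFSE = 4(−0.6) + 4(+0.4) = -0.8Δₜ = -0.8 × (4/9) × 145 = -52 kJ/mol.
OSPE = -174 − (-52) = -122 kJ/mol.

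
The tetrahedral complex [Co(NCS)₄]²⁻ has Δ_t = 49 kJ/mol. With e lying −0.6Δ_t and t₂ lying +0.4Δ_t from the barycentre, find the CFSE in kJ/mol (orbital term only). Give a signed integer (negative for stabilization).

-59

Each NCS⁻ contributes -1; 4 × (-1) = -4. With overall charge -2, Co is in the +2 oxidation state.
Co sits in group 9; removing 2 electrons leaves Co²⁺ with 9 − 2 = 7 d electrons.
Tetrahedral fields are weak (Δₜ ≈ 4/9 Δₒ), so electrons fill high-spin.
The d⁷ electrons fill as e⁴ t₂³.
The orbital stabilization is -1.2Δ_t = -1.2 × 49 = -59 kJ/mol.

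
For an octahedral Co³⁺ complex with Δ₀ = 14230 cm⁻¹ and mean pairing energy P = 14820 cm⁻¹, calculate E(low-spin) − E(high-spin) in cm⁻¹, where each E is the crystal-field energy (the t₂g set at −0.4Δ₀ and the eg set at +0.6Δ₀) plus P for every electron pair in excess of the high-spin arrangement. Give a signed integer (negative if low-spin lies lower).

Co³⁺: group 9, so d-count = 9 − 3 = 6.
High-spin: t₂g⁴ eg², CFSE = -0.4Δ₀ = -5692 cm⁻¹.
For low-spin the configuration is t₂g⁶ eg⁰: orbital energy -2.4 × 14230 = -34152 cm⁻¹, and 2 additional pairs relative to high-spin add 29640 cm⁻¹, giving -4512 cm⁻¹.
E(LS) − E(HS) = -4512 − (-5692) = 1180 cm⁻¹.

1180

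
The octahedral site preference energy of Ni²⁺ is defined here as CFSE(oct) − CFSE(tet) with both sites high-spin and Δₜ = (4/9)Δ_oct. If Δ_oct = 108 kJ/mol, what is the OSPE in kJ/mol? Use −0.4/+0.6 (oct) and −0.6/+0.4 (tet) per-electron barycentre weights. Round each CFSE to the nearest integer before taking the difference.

Ni sits in group 10; removing 2 electrons leaves Ni²⁺ with 10 − 2 = 8 d electrons.
In an octahedral site d⁸ (HS) is t₂g⁶ eg², giving CFSE(oct) = -1.2Δ_oct = -130 kJ/mol.
In a tetrahedral site the filling is e⁴ t₂⁴: CFSE(tet) = -0.8Δₜ = -0.8 × (4/9)(108) = -38 kJ/mol.
OSPE = -130 − (-38) = -92 kJ/mol.

-92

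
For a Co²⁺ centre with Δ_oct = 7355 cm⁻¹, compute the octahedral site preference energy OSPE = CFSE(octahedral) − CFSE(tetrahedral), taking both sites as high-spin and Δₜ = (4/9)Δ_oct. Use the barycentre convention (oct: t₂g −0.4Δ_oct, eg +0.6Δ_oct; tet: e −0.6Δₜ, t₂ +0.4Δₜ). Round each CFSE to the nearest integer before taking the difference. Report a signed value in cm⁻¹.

-1961

Co is in group 9, so Co²⁺ is d⁷ (9 − 2 = 7).
Octahedral high-spin t₂g⁵ eg²: CFSE = -0.8 × 7355 = -5884 cm⁻¹.
Tetrahedral: e⁴ t₂³, CFSE = 4(−0.6) + 3(+0.4) = -1.2Δₜ = -1.2 × (4/9) × 7355 = -3923 cm⁻¹.
Subtracting, OSPE = -5884 − (-3923) = -1961 cm⁻¹.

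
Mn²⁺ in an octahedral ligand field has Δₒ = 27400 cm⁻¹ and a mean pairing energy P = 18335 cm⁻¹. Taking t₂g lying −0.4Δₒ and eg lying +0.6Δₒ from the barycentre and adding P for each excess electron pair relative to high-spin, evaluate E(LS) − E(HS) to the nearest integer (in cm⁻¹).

Mn is in group 7, so Mn²⁺ is d⁵ (7 − 2 = 5).
High-spin: t₂g³ eg², CFSE = 0.0Δₒ = 0 cm⁻¹.
Low-spin t₂g⁵ eg⁰ gives -2.0Δₒ = -54800 cm⁻¹, but forming 2 extra pairs costs 2P = 36670 cm⁻¹, so E(LS) = -54800 + 36670 = -18130 cm⁻¹.
Thus E(LS) − E(HS) = -18130 cm⁻¹.

-18130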